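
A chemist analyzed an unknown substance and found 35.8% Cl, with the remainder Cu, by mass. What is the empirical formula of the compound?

Assume 100 g: 35.8 g Cl, 64.2 g Cu.
n(Cl) = 35.8/35.45 = 1.01, n(Cu) = 64.2/63.55 = 1.01
Divide by the smallest (1.01 mol Cl): Cl 1.000, Cu 1.000
≈ 1:1 → ClCu

ClCu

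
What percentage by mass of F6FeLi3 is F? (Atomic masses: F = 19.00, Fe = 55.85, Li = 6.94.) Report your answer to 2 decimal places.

Molar mass = 6(19.00) + 1(55.85) + 3(6.94) = 190.670 g/mol
Mass of F per mole = 6 × 19.00 = 114.000 g
% F = 114.000 / 190.670 × 100 = 59.79%

59.79%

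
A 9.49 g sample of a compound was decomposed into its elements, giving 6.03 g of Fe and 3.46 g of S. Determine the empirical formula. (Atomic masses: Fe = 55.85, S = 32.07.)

n(Fe) = 6.03/55.85 = 0.108, n(S) = 3.46/32.07 = 0.1079
Smallest is S at 0.1079 mol; normalising gives Fe 1.001, S 1.000
≈ 1:1 → FeS

FeS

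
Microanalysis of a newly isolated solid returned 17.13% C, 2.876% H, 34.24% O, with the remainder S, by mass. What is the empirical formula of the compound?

C2H4O3S2

Assume 100 g: 17.13 g C, 2.876 g H, 34.24 g O, 45.754 g S.
n(C) = 17.13/12.01 = 1.426, n(H) = 2.876/1.008 = 2.853, n(O) = 34.24/16.00 = 2.14, n(S) = 45.754/32.07 = 1.427
Ratios (÷ 1.426): C 1.000, H 2.000, O 1.500, S 1.000
Multiply by 2: C 2.00, H 4.00, O 3.00, S 2.00 → C2H4O3S2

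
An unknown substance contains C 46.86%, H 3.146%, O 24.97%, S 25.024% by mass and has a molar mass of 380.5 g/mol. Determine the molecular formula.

Assume 100 g: 46.86 g C, 3.146 g H, 24.97 g O, 25.024 g S.
Moles — C: 46.86 / 12.01 = 3.902 mol; H: 3.146 / 1.008 = 3.121 mol; O: 24.97 / 16.00 = 1.561 mol; S: 25.024 / 32.07 = 0.7803 mol
Divide by the smallest (0.7803 mol S): C 5.000, H 4.000, O 2.000, S 1.000
Ratio ≈ 5:4:2:1, so the empirical formula is C5H4O2S
Empirical-formula mass = 128.15 g/mol
n = 380.5 / 128.15 = 2.97 ≈ 3
Molecular formula = (C5H4O2S)×3 = C15H12O6S3

C15H12O6S3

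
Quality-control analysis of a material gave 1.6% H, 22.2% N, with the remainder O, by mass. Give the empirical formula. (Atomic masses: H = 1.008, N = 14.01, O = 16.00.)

HNO3

Assume 100 g: 1.6 g H, 22.2 g N, 76.2 g O.
n(H) = 1.6/1.008 = 1.587, n(N) = 22.2/14.01 = 1.585, n(O) = 76.2/16.00 = 4.763
Ratios (÷ 1.585): H 1.002, N 1.000, O 3.006
→ HNO3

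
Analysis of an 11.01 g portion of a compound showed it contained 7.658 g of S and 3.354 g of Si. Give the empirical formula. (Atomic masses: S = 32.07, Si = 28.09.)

Moles — S: 7.658 / 32.07 = 0.2388 mol; Si: 3.354 / 28.09 = 0.1194 mol
Ratios (÷ 0.1194): S 2.000, Si 1.000
Ratio ≈ 2:1, so the empirical formula is S2Si

S2Si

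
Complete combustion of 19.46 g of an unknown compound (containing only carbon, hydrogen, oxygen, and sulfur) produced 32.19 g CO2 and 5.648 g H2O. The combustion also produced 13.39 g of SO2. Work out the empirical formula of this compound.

mol C = 32.19 / 44.01 = 0.7314; mass C = 0.7314 × 12.01 = 8.784 g
mol H = 2 × (5.648 / 18.02) = 0.6269; mass H = 0.6269 × 1.008 = 0.6319 g
mol S = 13.39 / 64.07 = 0.2090; mass S = 6.702 g
mass O = 19.46 − (16.12) = 3.341 g → mol O = 0.2088
Ratios (÷ 0.2088): C 3.502, H 3.002, O 1.000, S 1.001
Multiply by 2: C 7.00, H 6.00, O 2.00, S 2.00 → C7H6O2S2

C7H6O2S2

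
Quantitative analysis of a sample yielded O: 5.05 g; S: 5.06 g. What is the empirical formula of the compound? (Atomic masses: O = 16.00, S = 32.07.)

O2S

O: 5.05 g ÷ 16.00 g/mol = 0.3156 mol
S: 5.06 g ÷ 32.07 g/mol = 0.1578 mol
Ratios (÷ 0.1578): O 2.000, S 1.000
Ratio ≈ 2:1, so the empirical formula is O2S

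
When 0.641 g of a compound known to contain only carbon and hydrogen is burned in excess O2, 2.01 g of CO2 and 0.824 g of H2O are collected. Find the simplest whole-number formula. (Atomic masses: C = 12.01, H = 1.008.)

CH2

mol C = 2.01 / 44.01 = 0.04567; mass C = 0.04567 × 12.01 = 0.5485 g
mol H = 2 × (0.824 / 18.02) = 0.09145; mass H = 0.09145 × 1.008 = 0.09219 g
Ratios (÷ 0.04567): C 1.000, H 2.002
≈ 1:2 → CH2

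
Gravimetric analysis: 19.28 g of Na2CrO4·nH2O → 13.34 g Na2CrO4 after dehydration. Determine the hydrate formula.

Na2CrO4·4H2O

Mass of water lost = 19.28 − 13.34 = 5.94 g → 5.94 / 18.02 = 0.3296 mol H2O
Molar mass of Na2CrO4 = 161.98 g/mol → mol Na2CrO4 = 13.34 / 161.98 = 0.08236
n = 0.3296 / 0.08236 = 4.00 ≈ 4 → Na2CrO4·4H2O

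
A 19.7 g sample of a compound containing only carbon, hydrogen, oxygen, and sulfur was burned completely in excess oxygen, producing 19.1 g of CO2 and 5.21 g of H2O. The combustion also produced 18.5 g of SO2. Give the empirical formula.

C3H4O2S2

mol C = 19.1 / 44.01 = 0.4340; mass C = 0.4340 × 12.01 = 5.212 g
mol H = 2 × (5.21 / 18.02) = 0.5782; mass H = 0.5782 × 1.008 = 0.5829 g
mol S = 18.5 / 64.07 = 0.2887; mass S = 9.260 g
mass O = 19.7 − (15.06) = 4.645 g → mol O = 0.2903
Smallest is S at 0.2887 mol; normalising gives C 1.503, H 2.003, O 1.005, S 1.000
Scaling by 2: C 3.01, H 4.01, O 2.01, S 2.00 → C3H4O2S2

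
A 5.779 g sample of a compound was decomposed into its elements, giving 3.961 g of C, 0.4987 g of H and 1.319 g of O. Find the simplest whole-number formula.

Moles — C: 3.961 / 12.01 = 0.3298 mol; H: 0.4987 / 1.008 = 0.4947 mol; O: 1.319 / 16.00 = 0.08244 mol
Ratios (÷ 0.08244): C 4.001, H 6.001, O 1.000
≈ 4:6:1 → C4H6O

C4H6O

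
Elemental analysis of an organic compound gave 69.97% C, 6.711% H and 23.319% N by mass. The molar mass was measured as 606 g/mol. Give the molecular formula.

Assume 100 g: 69.97 g C, 6.711 g H, 23.319 g N.
Moles — C: 69.97 / 12.01 = 5.826 mol; H: 6.711 / 1.008 = 6.658 mol; N: 23.319 / 14.01 = 1.664 mol
Ratios (÷ 1.664): C 3.500, H 4.000, N 1.000
×2: C 7.00, H 8.00, N 2.00 → C7H8N2
Empirical-formula mass = 120.15 g/mol
n = 606 / 120.15 = 5.04 ≈ 5
Molecular formula = (C7H8N2)×5 = C35H40N10

C35H40N10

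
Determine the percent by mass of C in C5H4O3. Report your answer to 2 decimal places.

Molar mass = 5(12.01) + 4(1.008) + 3(16.00) = 112.082 g/mol
Mass of C per mole = 5 × 12.01 = 60.050 g
% C = 60.050 / 112.082 × 100 = 53.58%

53.58%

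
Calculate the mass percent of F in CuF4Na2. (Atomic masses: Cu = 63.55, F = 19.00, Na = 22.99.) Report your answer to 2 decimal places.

40.96%

Molar mass = 1(63.55) + 4(19.00) + 2(22.99) = 185.530 g/mol
Mass of F per mole = 4 × 19.00 = 76.000 g
% F = 76.000 / 185.530 × 100 = 40.96%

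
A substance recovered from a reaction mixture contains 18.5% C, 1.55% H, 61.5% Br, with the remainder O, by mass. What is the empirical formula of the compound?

C4H4Br2O3

Assume 100 g: 18.5 g C, 1.55 g H, 61.5 g Br, 18.45 g O.
Moles — C: 18.5 / 12.01 = 1.54 mol; H: 1.55 / 1.008 = 1.538 mol; Br: 61.5 / 79.90 = 0.7697 mol; O: 18.45 / 16.00 = 1.153 mol
Ratios (÷ 0.7697): C 2.001, H 1.998, Br 1.000, O 1.498
Scaling by 2: C 4.00, H 4.00, Br 2.00, O 3.00 → C4H4Br2O3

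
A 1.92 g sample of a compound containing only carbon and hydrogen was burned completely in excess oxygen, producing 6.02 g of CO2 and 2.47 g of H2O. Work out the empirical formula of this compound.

mol C = 6.02 / 44.01 = 0.1368; mass C = 0.1368 × 12.01 = 1.643 g
mol H = 2 × (2.47 / 18.02) = 0.2741; mass H = 0.2741 × 1.008 = 0.2763 g
Smallest is C at 0.1368 mol; normalising gives C 1.000, H 2.004
Ratio ≈ 1:2, so the empirical formula is CH2

CH2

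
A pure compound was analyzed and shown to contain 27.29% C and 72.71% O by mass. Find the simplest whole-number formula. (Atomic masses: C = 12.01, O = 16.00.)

Assume 100 g: 27.29 g C, 72.71 g O.
n(C) = 27.29/12.01 = 2.272, n(O) = 72.71/16.00 = 4.544
Smallest is C at 2.272 mol; normalising gives C 1.000, O 2.000
≈ 1:2 → CO2

CO2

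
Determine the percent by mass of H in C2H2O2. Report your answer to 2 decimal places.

Molar mass = 2(12.01) + 2(1.008) + 2(16.00) = 58.036 g/mol
Mass of H per mole = 2 × 1.008 = 2.016 g
% H = 2.016 / 58.036 × 100 = 3.47%

3.47%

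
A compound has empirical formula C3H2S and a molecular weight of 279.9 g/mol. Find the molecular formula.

C12H8S4

Empirical-formula mass = 70.12 g/mol
n = 279.9 / 70.12 = 3.99 ≈ 4
Molecular formula = (C3H2S)4 = C12H8S4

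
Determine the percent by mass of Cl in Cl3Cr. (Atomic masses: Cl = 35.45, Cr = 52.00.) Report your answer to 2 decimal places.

67.16%

Molar mass = 3(35.45) + 1(52.00) = 158.350 g/mol
Mass of Cl per mole = 3 × 35.45 = 106.350 g
% Cl = 106.350 / 158.350 × 100 = 67.16%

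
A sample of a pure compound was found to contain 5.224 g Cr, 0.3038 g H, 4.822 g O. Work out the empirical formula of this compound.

n(Cr) = 5.224/52.00 = 0.1005, n(H) = 0.3038/1.008 = 0.3014, n(O) = 4.822/16.00 = 0.3014
Smallest is Cr at 0.1005 mol; normalising gives Cr 1.000, H 3.000, O 3.000
≈ 1:3:3 → CrH3O3

CrH3O3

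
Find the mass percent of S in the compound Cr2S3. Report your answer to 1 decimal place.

Molar mass = 2(52.00) + 3(32.07) = 200.210 g/mol
Mass of S per mole = 3 × 32.07 = 96.210 g
% S = 96.210 / 200.210 × 100 = 48.1%

48.1%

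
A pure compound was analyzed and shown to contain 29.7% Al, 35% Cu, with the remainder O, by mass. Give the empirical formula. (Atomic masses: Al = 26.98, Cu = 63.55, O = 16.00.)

Assume 100 g: 29.7 g Al, 35 g Cu, 35.3 g O.
Moles — Al: 29.7 / 26.98 = 1.101 mol; Cu: 35 / 63.55 = 0.5507 mol; O: 35.3 / 16.00 = 2.206 mol
Ratios (÷ 0.5507): Al 1.999, Cu 1.000, O 4.006
→ Al2CuO4

Al2CuO4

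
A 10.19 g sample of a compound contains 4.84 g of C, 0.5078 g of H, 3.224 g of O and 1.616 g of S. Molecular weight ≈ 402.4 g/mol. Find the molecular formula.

Moles — C: 4.84 / 12.01 = 0.403 mol; H: 0.5078 / 1.008 = 0.5038 mol; O: 3.224 / 16.00 = 0.2015 mol; S: 1.616 / 32.07 = 0.05039 mol
Ratios (÷ 0.05039): C 7.998, H 9.997, O 3.999, S 1.000
Ratio ≈ 8:10:4:1, so the empirical formula is C8H10O4S
Empirical-formula mass = 202.23 g/mol
n = 402.4 / 202.23 = 1.99 ≈ 2
Molecular formula = (C8H10O4S)×2 = C16H20O8S2

C16H20O8S2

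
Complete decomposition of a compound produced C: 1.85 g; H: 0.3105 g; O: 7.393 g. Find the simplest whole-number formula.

Moles — C: 1.85 / 12.01 = 0.154 mol; H: 0.3105 / 1.008 = 0.308 mol; O: 7.393 / 16.00 = 0.4621 mol
Smallest is C at 0.154 mol; normalising gives C 1.000, H 2.000, O 3.000
≈ 1:2:3 → CH2O3

CH2O3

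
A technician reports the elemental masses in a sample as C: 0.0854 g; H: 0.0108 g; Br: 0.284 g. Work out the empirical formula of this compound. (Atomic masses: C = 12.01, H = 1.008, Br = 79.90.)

C2H3Br

Moles — C: 0.0854 / 12.01 = 0.007111 mol; H: 0.0108 / 1.008 = 0.01071 mol; Br: 0.284 / 79.90 = 0.003554 mol
Divide by the smallest (0.003554 mol Br): C 2.001, H 3.014, Br 1.000
→ C2H3Br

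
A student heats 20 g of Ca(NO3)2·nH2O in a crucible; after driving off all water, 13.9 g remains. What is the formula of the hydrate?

Mass of water lost = 20 − 13.9 = 6.1 g → 6.1 / 18.02 = 0.3385 mol H2O
Molar mass of Ca(NO3)2 = 164.10 g/mol → mol Ca(NO3)2 = 13.9 / 164.10 = 0.0847
n = 0.3385 / 0.0847 = 4.00 ≈ 4 → Ca(NO3)2·4H2O

Ca(NO3)2·4H2O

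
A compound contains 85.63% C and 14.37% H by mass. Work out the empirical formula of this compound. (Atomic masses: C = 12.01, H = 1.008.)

Assume 100 g: 85.63 g C, 14.37 g H.
C: 85.63 g ÷ 12.01 g/mol = 7.13 mol
H: 14.37 g ÷ 1.008 g/mol = 14.26 mol
Divide by the smallest (7.13 mol C): C 1.000, H 1.999
Ratio ≈ 1:2, so the empirical formula is CH2

CH2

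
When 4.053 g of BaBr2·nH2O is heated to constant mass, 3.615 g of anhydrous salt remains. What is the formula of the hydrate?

Mass of water lost = 4.053 − 3.615 = 0.438 g → 0.438 / 18.02 = 0.02431 mol H2O
Molar mass of BaBr2 = 297.13 g/mol → mol BaBr2 = 3.615 / 297.13 = 0.01217
n = 0.02431 / 0.01217 = 2.00 ≈ 2 → BaBr2·2H2O

BaBr2·2H2O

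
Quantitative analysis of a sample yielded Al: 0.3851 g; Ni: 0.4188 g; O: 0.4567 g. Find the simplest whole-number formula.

Moles — Al: 0.3851 / 26.98 = 0.01427 mol; Ni: 0.4188 / 58.69 = 0.007136 mol; O: 0.4567 / 16.00 = 0.02854 mol
Divide by the smallest (0.007136 mol Ni): Al 2.000, Ni 1.000, O 4.000
→ Al2NiO4

Al2NiO4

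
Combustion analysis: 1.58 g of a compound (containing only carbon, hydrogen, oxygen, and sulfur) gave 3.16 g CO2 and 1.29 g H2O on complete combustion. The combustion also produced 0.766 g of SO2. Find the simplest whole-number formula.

C6H12OS

mol C = 3.16 / 44.01 = 0.07180; mass C = 0.07180 × 12.01 = 0.8623 g
mol H = 2 × (1.29 / 18.02) = 0.1432; mass H = 0.1432 × 1.008 = 0.1443 g
mol S = 0.766 / 64.07 = 0.01196; mass S = 0.3834 g
mass O = 1.58 − (1.390) = 0.1899 g → mol O = 0.01187
Smallest is O at 0.01187 mol; normalising gives C 6.049, H 12.062, O 1.000, S 1.007
Ratio ≈ 6:12:1:1, so the empirical formula is C6H12OS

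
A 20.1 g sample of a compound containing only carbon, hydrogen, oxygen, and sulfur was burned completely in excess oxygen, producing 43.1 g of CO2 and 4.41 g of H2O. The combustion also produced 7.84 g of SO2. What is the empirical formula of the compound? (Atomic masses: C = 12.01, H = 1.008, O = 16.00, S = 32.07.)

C8H4O2S

mol C = 43.1 / 44.01 = 0.9793; mass C = 0.9793 × 12.01 = 11.76 g
mol H = 2 × (4.41 / 18.02) = 0.4895; mass H = 0.4895 × 1.008 = 0.4934 g
mol S = 7.84 / 64.07 = 0.1224; mass S = 3.924 g
mass O = 20.1 − (16.18) = 3.921 g → mol O = 0.2450
Smallest is S at 0.1224 mol; normalising gives C 8.003, H 4.000, O 2.003, S 1.000
→ C8H4O2S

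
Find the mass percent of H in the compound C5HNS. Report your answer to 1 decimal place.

Molar mass = 5(12.01) + 1(1.008) + 1(14.01) + 1(32.07) = 107.138 g/mol
Mass of H per mole = 1 × 1.008 = 1.008 g
% H = 1.008 / 107.138 × 100 = 0.9%

0.9%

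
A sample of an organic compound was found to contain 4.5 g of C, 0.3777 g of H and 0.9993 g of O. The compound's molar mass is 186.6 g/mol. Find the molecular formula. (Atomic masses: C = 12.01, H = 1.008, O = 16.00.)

C: 4.5 g ÷ 12.01 g/mol = 0.3747 mol
H: 0.3777 g ÷ 1.008 g/mol = 0.3747 mol
O: 0.9993 g ÷ 16.00 g/mol = 0.06246 mol
Divide by the smallest (0.06246 mol O): C 5.999, H 5.999, O 1.000
Ratio ≈ 6:6:1, so the empirical formula is C6H6O
Empirical-formula mass = 94.11 g/mol
n = 186.6 / 94.11 = 1.98 ≈ 2
Molecular formula = (C6H6O)×2 = C12H12O2

C12H12O2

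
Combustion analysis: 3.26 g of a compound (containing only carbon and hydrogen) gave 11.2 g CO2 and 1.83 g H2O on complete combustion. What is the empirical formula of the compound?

C5H4

mol C = 11.2 / 44.01 = 0.2545; mass C = 0.2545 × 12.01 = 3.056 g
mol H = 2 × (1.83 / 18.02) = 0.2031; mass H = 0.2031 × 1.008 = 0.2047 g
Ratios (÷ 0.2031): C 1.253, H 1.000
Scaling by 4: C 5.01, H 4.00 → C5H4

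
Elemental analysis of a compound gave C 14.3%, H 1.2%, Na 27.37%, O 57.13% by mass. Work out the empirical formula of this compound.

Assume 100 g: 14.3 g C, 1.2 g H, 27.37 g Na, 57.13 g O.
C: 14.3 g ÷ 12.01 g/mol = 1.191 mol
H: 1.2 g ÷ 1.008 g/mol = 1.19 mol
Na: 27.37 g ÷ 22.99 g/mol = 1.191 mol
O: 57.13 g ÷ 16.00 g/mol = 3.571 mol
Ratios (÷ 1.19): C 1.000, H 1.000, Na 1.000, O 2.999
≈ 1:1:1:3 → CHNaO3

CHNaO3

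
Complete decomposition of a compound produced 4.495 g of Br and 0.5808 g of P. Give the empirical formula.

Br: 4.495 g ÷ 79.90 g/mol = 0.05626 mol
P: 0.5808 g ÷ 30.97 g/mol = 0.01875 mol
Smallest is P at 0.01875 mol; normalising gives Br 3.000, P 1.000
≈ 3:1 → Br3P

Br3P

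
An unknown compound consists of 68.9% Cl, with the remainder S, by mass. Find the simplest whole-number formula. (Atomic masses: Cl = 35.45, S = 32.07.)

Cl2S

Assume 100 g: 68.9 g Cl, 31.1 g S.
Moles — Cl: 68.9 / 35.45 = 1.944 mol; S: 31.1 / 32.07 = 0.9698 mol
Ratios (÷ 0.9698): Cl 2.004, S 1.000
≈ 2:1 → Cl2S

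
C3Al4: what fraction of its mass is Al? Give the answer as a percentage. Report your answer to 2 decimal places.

Molar mass = 3(12.01) + 4(26.98) = 143.950 g/mol
Mass of Al per mole = 4 × 26.98 = 107.920 g
% Al = 107.920 / 143.950 × 100 = 74.97%

74.97%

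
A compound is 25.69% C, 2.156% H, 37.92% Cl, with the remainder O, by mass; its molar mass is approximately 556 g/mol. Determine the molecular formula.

C12H12Cl6O12

Assume 100 g: 25.69 g C, 2.156 g H, 37.92 g Cl, 34.234 g O.
n(C) = 25.69/12.01 = 2.139, n(H) = 2.156/1.008 = 2.139, n(Cl) = 37.92/35.45 = 1.07, n(O) = 34.234/16.00 = 2.14
Divide by the smallest (1.07 mol Cl): C 2.000, H 2.000, Cl 1.000, O 2.000
→ C2H2ClO2
Empirical-formula mass = 93.49 g/mol
n = 556 / 93.49 = 5.95 ≈ 6
Molecular formula = (C2H2ClO2)×6 = C12H12Cl6O12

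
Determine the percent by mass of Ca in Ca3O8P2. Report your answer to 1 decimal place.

38.8%

Molar mass = 3(40.08) + 8(16.00) + 2(30.97) = 310.180 g/mol
Mass of Ca per mole = 3 × 40.08 = 120.240 g
% Ca = 120.240 / 310.180 × 100 = 38.8%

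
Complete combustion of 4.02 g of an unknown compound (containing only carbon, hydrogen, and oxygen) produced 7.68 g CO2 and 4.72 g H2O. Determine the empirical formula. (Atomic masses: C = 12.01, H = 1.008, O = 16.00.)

mol C = 7.68 / 44.01 = 0.1745; mass C = 0.1745 × 12.01 = 2.096 g
mol H = 2 × (4.72 / 18.02) = 0.5239; mass H = 0.5239 × 1.008 = 0.5281 g
mass O = 4.02 − (2.624) = 1.396 g → mol O = 0.08726
Smallest is O at 0.08726 mol; normalising gives C 2.000, H 6.004, O 1.000
≈ 2:6:1 → C2H6O

C2H6O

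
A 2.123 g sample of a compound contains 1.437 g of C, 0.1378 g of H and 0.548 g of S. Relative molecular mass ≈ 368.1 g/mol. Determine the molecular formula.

n(C) = 1.437/12.01 = 0.1197, n(H) = 0.1378/1.008 = 0.1367, n(S) = 0.548/32.07 = 0.01709
Divide by the smallest (0.01709 mol S): C 7.002, H 8.000, S 1.000
→ C7H8S
Empirical-formula mass = 124.20 g/mol
n = 368.1 / 124.20 = 2.96 ≈ 3
Molecular formula = (C7H8S)×3 = C21H24S3

C21H24S3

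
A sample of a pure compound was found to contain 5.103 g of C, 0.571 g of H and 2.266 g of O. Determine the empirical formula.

C: 5.103 g ÷ 12.01 g/mol = 0.4249 mol
H: 0.571 g ÷ 1.008 g/mol = 0.5665 mol
O: 2.266 g ÷ 16.00 g/mol = 0.1416 mol
Smallest is O at 0.1416 mol; normalising gives C 3.000, H 4.000, O 1.000
Ratio ≈ 3:4:1, so the empirical formula is C3H4O

C3H4O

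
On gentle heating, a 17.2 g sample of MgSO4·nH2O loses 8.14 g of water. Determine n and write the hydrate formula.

Mass of anhydrous MgSO4 = 17.2 − 8.14 = 9.06 g
mol H2O = 8.14 / 18.02 = 0.4517
Molar mass of MgSO4 = 120.38 g/mol → mol MgSO4 = 9.06 / 120.38 = 0.07526
n = 0.4517 / 0.07526 = 6.00 ≈ 6 → MgSO4·6H2O

MgSO4·6H2O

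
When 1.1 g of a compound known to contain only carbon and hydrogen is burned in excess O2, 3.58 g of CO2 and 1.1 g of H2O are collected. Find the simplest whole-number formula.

C2H3

mol C = 3.58 / 44.01 = 0.08135; mass C = 0.08135 × 12.01 = 0.9770 g
mol H = 2 × (1.1 / 18.02) = 0.1221; mass H = 0.1221 × 1.008 = 0.1231 g
Smallest is C at 0.08135 mol; normalising gives C 1.000, H 1.501
×2: C 2.00, H 3.00 → C2H3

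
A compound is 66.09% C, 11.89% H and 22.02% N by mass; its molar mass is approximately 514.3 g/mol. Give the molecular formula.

C28H60N8

Assume 100 g: 66.09 g C, 11.89 g H, 22.02 g N.
n(C) = 66.09/12.01 = 5.503, n(H) = 11.89/1.008 = 11.8, n(N) = 22.02/14.01 = 1.572
Ratios (÷ 1.572): C 3.501, H 7.505, N 1.000
×2: C 7.00, H 15.01, N 2.00 → C7H15N2
Empirical-formula mass = 127.21 g/mol
n = 514.3 / 127.21 = 4.04 ≈ 4
Molecular formula = (C7H15N2)×4 = C28H60N8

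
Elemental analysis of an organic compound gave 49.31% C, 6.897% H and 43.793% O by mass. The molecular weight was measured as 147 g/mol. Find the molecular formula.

C6H10O4

Assume 100 g: 49.31 g C, 6.897 g H, 43.793 g O.
Moles — C: 49.31 / 12.01 = 4.106 mol; H: 6.897 / 1.008 = 6.842 mol; O: 43.793 / 16.00 = 2.737 mol
Divide by the smallest (2.737 mol O): C 1.500, H 2.500, O 1.000
×2: C 3.00, H 5.00, O 2.00 → C3H5O2
Empirical-formula mass = 73.07 g/mol
n = 147 / 73.07 = 2.01 ≈ 2
Molecular formula = (C3H5O2)×2 = C6H10O4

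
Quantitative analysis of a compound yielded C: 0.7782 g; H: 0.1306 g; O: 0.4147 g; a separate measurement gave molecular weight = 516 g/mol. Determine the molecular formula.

C25H50O10

n(C) = 0.7782/12.01 = 0.0648, n(H) = 0.1306/1.008 = 0.1296, n(O) = 0.4147/16.00 = 0.02592
Divide by the smallest (0.02592 mol O): C 2.500, H 4.999, O 1.000
Multiply by 2: C 5.00, H 10.00, O 2.00 → C5H10O2
Empirical-formula mass = 102.13 g/mol
n = 516 / 102.13 = 5.05 ≈ 5
Molecular formula = (C5H10O2)×5 = C25H50O10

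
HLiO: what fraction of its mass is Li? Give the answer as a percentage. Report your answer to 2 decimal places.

28.98%

Molar mass = 1(1.008) + 1(6.94) + 1(16.00) = 23.948 g/mol
Mass of Li per mole = 1 × 6.94 = 6.940 g
% Li = 6.940 / 23.948 × 100 = 28.98%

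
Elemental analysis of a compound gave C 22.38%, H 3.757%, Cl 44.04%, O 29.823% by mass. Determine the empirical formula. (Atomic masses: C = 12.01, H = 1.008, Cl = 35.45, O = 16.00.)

Assume 100 g: 22.38 g C, 3.757 g H, 44.04 g Cl, 29.823 g O.
Moles — C: 22.38 / 12.01 = 1.863 mol; H: 3.757 / 1.008 = 3.727 mol; Cl: 44.04 / 35.45 = 1.242 mol; O: 29.823 / 16.00 = 1.864 mol
Divide by the smallest (1.242 mol Cl): C 1.500, H 3.000, Cl 1.000, O 1.500
×2: C 3.00, H 6.00, Cl 2.00, O 3.00 → C3H6Cl2O3

C3H6Cl2O3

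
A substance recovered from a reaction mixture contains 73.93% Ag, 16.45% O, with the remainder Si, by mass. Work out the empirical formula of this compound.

Ag2O3Si

Assume 100 g: 73.93 g Ag, 16.45 g O, 9.62 g Si.
n(Ag) = 73.93/107.87 = 0.6854, n(O) = 16.45/16.00 = 1.028, n(Si) = 9.62/28.09 = 0.3425
Smallest is Si at 0.3425 mol; normalising gives Ag 2.001, O 3.002, Si 1.000
Ratio ≈ 2:3:1, so the empirical formula is Ag2O3Si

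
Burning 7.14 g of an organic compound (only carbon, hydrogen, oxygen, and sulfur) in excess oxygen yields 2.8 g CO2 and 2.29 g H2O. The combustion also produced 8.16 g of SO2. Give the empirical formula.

CH4O2S2

mol C = 2.8 / 44.01 = 0.06362; mass C = 0.06362 × 12.01 = 0.7641 g
mol H = 2 × (2.29 / 18.02) = 0.2542; mass H = 0.2542 × 1.008 = 0.2562 g
mol S = 8.16 / 64.07 = 0.1274; mass S = 4.084 g
mass O = 7.14 − (5.105) = 2.035 g → mol O = 0.1272
Ratios (÷ 0.06362): C 1.000, H 3.995, O 1.999, S 2.002
Ratio ≈ 1:4:2:2, so the empirical formula is CH4O2S2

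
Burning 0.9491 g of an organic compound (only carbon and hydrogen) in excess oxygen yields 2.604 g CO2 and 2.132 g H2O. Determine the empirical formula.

CH4

mol C = 2.604 / 44.01 = 0.05917; mass C = 0.05917 × 12.01 = 0.7106 g
mol H = 2 × (2.132 / 18.02) = 0.2366; mass H = 0.2366 × 1.008 = 0.2385 g
Ratios (÷ 0.05917): C 1.000, H 3.999
≈ 1:4 → CH4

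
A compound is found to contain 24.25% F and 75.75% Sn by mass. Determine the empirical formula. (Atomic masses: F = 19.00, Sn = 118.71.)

F2Sn

Assume 100 g: 24.25 g F, 75.75 g Sn.
Moles — F: 24.25 / 19.00 = 1.276 mol; Sn: 75.75 / 118.71 = 0.6381 mol
Smallest is Sn at 0.6381 mol; normalising gives F 2.000, Sn 1.000
Ratio ≈ 2:1, so the empirical formula is F2Sn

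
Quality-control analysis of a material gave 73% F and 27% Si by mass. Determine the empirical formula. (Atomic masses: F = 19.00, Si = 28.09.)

F4Si

Assume 100 g: 73 g F, 27 g Si.
F: 73 g ÷ 19.00 g/mol = 3.842 mol
Si: 27 g ÷ 28.09 g/mol = 0.9612 mol
Smallest is Si at 0.9612 mol; normalising gives F 3.997, Si 1.000
≈ 4:1 → F4Si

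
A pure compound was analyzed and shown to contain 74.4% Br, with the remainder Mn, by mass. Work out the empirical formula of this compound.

Assume 100 g: 74.4 g Br, 25.6 g Mn.
Moles — Br: 74.4 / 79.90 = 0.9312 mol; Mn: 25.6 / 54.94 = 0.466 mol
Smallest is Mn at 0.466 mol; normalising gives Br 1.998, Mn 1.000
≈ 2:1 → Br2Mn

Br2Mn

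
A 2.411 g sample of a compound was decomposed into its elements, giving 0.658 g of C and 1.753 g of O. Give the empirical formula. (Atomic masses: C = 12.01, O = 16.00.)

CO2

C: 0.658 g ÷ 12.01 g/mol = 0.05479 mol
O: 1.753 g ÷ 16.00 g/mol = 0.1096 mol
Ratios (÷ 0.05479): C 1.000, O 2.000
→ CO2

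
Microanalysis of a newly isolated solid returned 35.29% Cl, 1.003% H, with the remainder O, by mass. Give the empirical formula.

ClHO4

Assume 100 g: 35.29 g Cl, 1.003 g H, 63.707 g O.
Moles — Cl: 35.29 / 35.45 = 0.9955 mol; H: 1.003 / 1.008 = 0.995 mol; O: 63.707 / 16.00 = 3.982 mol
Ratios (÷ 0.995): Cl 1.000, H 1.000, O 4.002
→ ClHO4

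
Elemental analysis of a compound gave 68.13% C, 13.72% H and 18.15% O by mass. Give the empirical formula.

C5H12O

Assume 100 g: 68.13 g C, 13.72 g H, 18.15 g O.
Moles — C: 68.13 / 12.01 = 5.673 mol; H: 13.72 / 1.008 = 13.61 mol; O: 18.15 / 16.00 = 1.134 mol
Smallest is O at 1.134 mol; normalising gives C 5.001, H 11.999, O 1.000
≈ 5:12:1 → C5H12O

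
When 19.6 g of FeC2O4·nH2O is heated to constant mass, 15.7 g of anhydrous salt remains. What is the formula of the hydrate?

FeC2O4·2H2O

Mass of water lost = 19.6 − 15.7 = 3.9 g → 3.9 / 18.02 = 0.2164 mol H2O
Molar mass of FeC2O4 = 143.87 g/mol → mol FeC2O4 = 15.7 / 143.87 = 0.1091
n = 0.2164 / 0.1091 = 1.98 ≈ 2 → FeC2O4·2H2O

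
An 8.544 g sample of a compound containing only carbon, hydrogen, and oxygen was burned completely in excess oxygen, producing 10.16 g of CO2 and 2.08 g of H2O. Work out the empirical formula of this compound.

C2H2O3

mol C = 10.16 / 44.01 = 0.2309; mass C = 0.2309 × 12.01 = 2.773 g
mol H = 2 × (2.08 / 18.02) = 0.2309; mass H = 0.2309 × 1.008 = 0.2327 g
mass O = 8.544 − (3.005) = 5.539 g → mol O = 0.3462
Smallest is H at 0.2309 mol; normalising gives C 1.000, H 1.000, O 1.500
Multiply by 2: C 2.00, H 2.00, O 3.00 → C2H2O3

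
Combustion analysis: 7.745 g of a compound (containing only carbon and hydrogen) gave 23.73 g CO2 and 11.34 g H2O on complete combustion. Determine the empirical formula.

mol C = 23.73 / 44.01 = 0.5392; mass C = 0.5392 × 12.01 = 6.476 g
mol H = 2 × (11.34 / 18.02) = 1.259; mass H = 1.259 × 1.008 = 1.269 g
Ratios (÷ 0.5392): C 1.000, H 2.334
×3: C 3.00, H 7.00 → C3H7

C3H7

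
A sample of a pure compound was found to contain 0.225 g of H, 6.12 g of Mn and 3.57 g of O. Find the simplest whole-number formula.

H2MnO2

H: 0.225 g ÷ 1.008 g/mol = 0.2232 mol
Mn: 6.12 g ÷ 54.94 g/mol = 0.1114 mol
O: 3.57 g ÷ 16.00 g/mol = 0.2231 mol
Divide by the smallest (0.1114 mol Mn): H 2.004, Mn 1.000, O 2.003
→ H2MnO2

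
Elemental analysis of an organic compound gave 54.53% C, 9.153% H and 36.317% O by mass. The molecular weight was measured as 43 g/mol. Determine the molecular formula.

Assume 100 g: 54.53 g C, 9.153 g H, 36.317 g O.
C: 54.53 g ÷ 12.01 g/mol = 4.54 mol
H: 9.153 g ÷ 1.008 g/mol = 9.08 mol
O: 36.317 g ÷ 16.00 g/mol = 2.27 mol
Divide by the smallest (2.27 mol O): C 2.000, H 4.000, O 1.000
≈ 2:4:1 → C2H4O
Empirical-formula mass = 44.05 g/mol
n = 43 / 44.05 = 0.98 ≈ 1
Molecular formula = empirical formula = C2H4O

C2H4O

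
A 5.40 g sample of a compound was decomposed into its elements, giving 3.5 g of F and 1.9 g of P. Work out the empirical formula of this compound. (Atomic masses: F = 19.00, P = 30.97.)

F3P

F: 3.5 g ÷ 19.00 g/mol = 0.1842 mol
P: 1.9 g ÷ 30.97 g/mol = 0.06135 mol
Divide by the smallest (0.06135 mol P): F 3.003, P 1.000
≈ 3:1 → F3P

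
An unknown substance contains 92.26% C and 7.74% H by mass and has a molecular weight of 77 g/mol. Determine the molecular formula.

C6H6

Assume 100 g: 92.26 g C, 7.74 g H.
n(C) = 92.26/12.01 = 7.682, n(H) = 7.74/1.008 = 7.679
Divide by the smallest (7.679 mol H): C 1.000, H 1.000
≈ 1:1 → CH
Empirical-formula mass = 13.02 g/mol
n = 77 / 13.02 = 5.91 ≈ 6
Molecular formula = (CH)×6 = C6H6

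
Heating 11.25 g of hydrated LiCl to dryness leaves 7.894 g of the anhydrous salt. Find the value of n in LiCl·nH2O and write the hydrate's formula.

Mass of water lost = 11.25 − 7.894 = 3.356 g → 3.356 / 18.02 = 0.1862 mol H2O
Molar mass of LiCl = 42.39 g/mol → mol LiCl = 7.894 / 42.39 = 0.1862
n = 0.1862 / 0.1862 = 1.00 ≈ 1 → LiCl·H2O

LiCl·H2O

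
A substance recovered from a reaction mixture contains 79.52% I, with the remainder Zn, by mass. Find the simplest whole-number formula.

I2Zn

Assume 100 g: 79.52 g I, 20.48 g Zn.
Moles — I: 79.52 / 126.90 = 0.6266 mol; Zn: 20.48 / 65.38 = 0.3132 mol
Divide by the smallest (0.3132 mol Zn): I 2.000, Zn 1.000
≈ 2:1 → I2Zn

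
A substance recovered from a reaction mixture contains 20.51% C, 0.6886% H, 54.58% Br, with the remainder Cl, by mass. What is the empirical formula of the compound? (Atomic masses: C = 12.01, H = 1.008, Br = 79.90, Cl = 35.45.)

Assume 100 g: 20.51 g C, 0.6886 g H, 54.58 g Br, 24.221 g Cl.
Moles — C: 20.51 / 12.01 = 1.708 mol; H: 0.6886 / 1.008 = 0.6831 mol; Br: 54.58 / 79.90 = 0.6831 mol; Cl: 24.221 / 35.45 = 0.6832 mol
Smallest is Br at 0.6831 mol; normalising gives C 2.500, H 1.000, Br 1.000, Cl 1.000
Multiply by 2: C 5.00, H 2.00, Br 2.00, Cl 2.00 → C5H2Br2Cl2

C5H2Br2Cl2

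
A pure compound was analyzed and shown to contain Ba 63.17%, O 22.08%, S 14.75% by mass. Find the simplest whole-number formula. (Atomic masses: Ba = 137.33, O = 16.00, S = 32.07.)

Assume 100 g: 63.17 g Ba, 22.08 g O, 14.75 g S.
n(Ba) = 63.17/137.33 = 0.46, n(O) = 22.08/16.00 = 1.38, n(S) = 14.75/32.07 = 0.4599
Divide by the smallest (0.4599 mol S): Ba 1.000, O 3.000, S 1.000
→ BaO3S

BaO3S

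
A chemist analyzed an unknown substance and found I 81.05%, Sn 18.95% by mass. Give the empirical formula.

I4Sn

Assume 100 g: 81.05 g I, 18.95 g Sn.
n(I) = 81.05/126.90 = 0.6387, n(Sn) = 18.95/118.71 = 0.1596
Ratios (÷ 0.1596): I 4.001, Sn 1.000
≈ 4:1 → I4Sn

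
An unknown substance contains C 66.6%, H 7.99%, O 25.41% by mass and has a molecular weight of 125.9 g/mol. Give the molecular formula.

C7H10O2

Assume 100 g: 66.6 g C, 7.99 g H, 25.41 g O.
n(C) = 66.6/12.01 = 5.545, n(H) = 7.99/1.008 = 7.927, n(O) = 25.41/16.00 = 1.588
Smallest is O at 1.588 mol; normalising gives C 3.492, H 4.991, O 1.000
Multiply by 2: C 6.98, H 9.98, O 2.00 → C7H10O2
Empirical-formula mass = 126.15 g/mol
n = 125.9 / 126.15 = 1.00 ≈ 1
Molecular formula = empirical formula = C7H10O2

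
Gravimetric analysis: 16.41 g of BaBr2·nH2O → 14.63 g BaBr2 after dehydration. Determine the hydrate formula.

BaBr2·2H2O

Mass of water lost = 16.41 − 14.63 = 1.78 g → 1.78 / 18.02 = 0.09878 mol H2O
Molar mass of BaBr2 = 297.13 g/mol → mol BaBr2 = 14.63 / 297.13 = 0.04924
n = 0.09878 / 0.04924 = 2.01 ≈ 2 → BaBr2·2H2O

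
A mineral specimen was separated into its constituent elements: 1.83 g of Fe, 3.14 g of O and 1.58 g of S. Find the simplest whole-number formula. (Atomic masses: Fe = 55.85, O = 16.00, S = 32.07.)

Fe2O12S3

Fe: 1.83 g ÷ 55.85 g/mol = 0.03277 mol
O: 3.14 g ÷ 16.00 g/mol = 0.1963 mol
S: 1.58 g ÷ 32.07 g/mol = 0.04927 mol
Divide by the smallest (0.03277 mol Fe): Fe 1.000, O 5.989, S 1.504
Scaling by 2: Fe 2.00, O 11.98, S 3.01 → Fe2O12S3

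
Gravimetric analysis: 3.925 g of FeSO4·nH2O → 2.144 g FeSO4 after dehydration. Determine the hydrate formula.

FeSO4·7H2O

Mass of water lost = 3.925 − 2.144 = 1.781 g → 1.781 / 18.02 = 0.09883 mol H2O
Molar mass of FeSO4 = 151.92 g/mol → mol FeSO4 = 2.144 / 151.92 = 0.01411
n = 0.09883 / 0.01411 = 7.00 ≈ 7 → FeSO4·7H2O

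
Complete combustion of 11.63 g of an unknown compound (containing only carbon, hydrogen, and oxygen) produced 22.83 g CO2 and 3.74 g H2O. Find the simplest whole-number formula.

mol C = 22.83 / 44.01 = 0.5187; mass C = 0.5187 × 12.01 = 6.230 g
mol H = 2 × (3.74 / 18.02) = 0.4151; mass H = 0.4151 × 1.008 = 0.4184 g
mass O = 11.63 − (6.649) = 4.981 g → mol O = 0.3113
Smallest is O at 0.3113 mol; normalising gives C 1.666, H 1.333, O 1.000
Scaling by 3: C 5.00, H 4.00, O 3.00 → C5H4O3

C5H4O3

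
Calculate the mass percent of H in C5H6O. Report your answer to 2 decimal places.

Molar mass = 5(12.01) + 6(1.008) + 1(16.00) = 82.098 g/mol
Mass of H per mole = 6 × 1.008 = 6.048 g
% H = 6.048 / 82.098 × 100 = 7.37%

7.37%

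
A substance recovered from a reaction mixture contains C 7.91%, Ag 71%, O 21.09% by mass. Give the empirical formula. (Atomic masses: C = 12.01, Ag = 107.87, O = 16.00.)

CAgO2

Assume 100 g: 7.91 g C, 71 g Ag, 21.09 g O.
Moles — C: 7.91 / 12.01 = 0.6586 mol; Ag: 71 / 107.87 = 0.6582 mol; O: 21.09 / 16.00 = 1.318 mol
Ratios (÷ 0.6582): C 1.001, Ag 1.000, O 2.003
Ratio ≈ 1:1:2, so the empirical formula is CAgO2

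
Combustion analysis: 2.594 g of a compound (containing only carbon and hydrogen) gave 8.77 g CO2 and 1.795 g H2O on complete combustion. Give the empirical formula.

CH

mol C = 8.77 / 44.01 = 0.1993; mass C = 0.1993 × 12.01 = 2.393 g
mol H = 2 × (1.795 / 18.02) = 0.1992; mass H = 0.1992 × 1.008 = 0.2008 g
Ratios (÷ 0.1992): C 1.000, H 1.000
→ CH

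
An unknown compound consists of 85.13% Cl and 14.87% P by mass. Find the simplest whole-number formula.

Assume 100 g: 85.13 g Cl, 14.87 g P.
Cl: 85.13 g ÷ 35.45 g/mol = 2.401 mol
P: 14.87 g ÷ 30.97 g/mol = 0.4801 mol
Divide by the smallest (0.4801 mol P): Cl 5.001, P 1.000
→ Cl5P

Cl5P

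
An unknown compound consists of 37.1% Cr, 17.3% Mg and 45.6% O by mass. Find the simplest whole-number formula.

Assume 100 g: 37.1 g Cr, 17.3 g Mg, 45.6 g O.
Cr: 37.1 g ÷ 52.00 g/mol = 0.7135 mol
Mg: 17.3 g ÷ 24.31 g/mol = 0.7116 mol
O: 45.6 g ÷ 16.00 g/mol = 2.85 mol
Divide by the smallest (0.7116 mol Mg): Cr 1.003, Mg 1.000, O 4.005
→ CrMgO4

CrMgO4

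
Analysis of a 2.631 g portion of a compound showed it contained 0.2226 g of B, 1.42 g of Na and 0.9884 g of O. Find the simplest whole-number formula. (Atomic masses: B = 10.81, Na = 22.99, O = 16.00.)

n(B) = 0.2226/10.81 = 0.02059, n(Na) = 1.42/22.99 = 0.06177, n(O) = 0.9884/16.00 = 0.06177
Ratios (÷ 0.02059): B 1.000, Na 3.000, O 3.000
→ BNa3O3

BNa3O3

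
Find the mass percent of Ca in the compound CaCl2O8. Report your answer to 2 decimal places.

16.77%

Molar mass = 1(40.08) + 2(35.45) + 8(16.00) = 238.980 g/mol
Mass of Ca per mole = 1 × 40.08 = 40.080 g
% Ca = 40.080 / 238.980 × 100 = 16.77%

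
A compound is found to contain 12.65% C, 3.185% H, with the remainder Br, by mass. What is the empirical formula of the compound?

CH3Br

Assume 100 g: 12.65 g C, 3.185 g H, 84.165 g Br.
C: 12.65 g ÷ 12.01 g/mol = 1.053 mol
H: 3.185 g ÷ 1.008 g/mol = 3.16 mol
Br: 84.165 g ÷ 79.90 g/mol = 1.053 mol
Divide by the smallest (1.053 mol C): C 1.000, H 3.000, Br 1.000
≈ 1:3:1 → CH3Br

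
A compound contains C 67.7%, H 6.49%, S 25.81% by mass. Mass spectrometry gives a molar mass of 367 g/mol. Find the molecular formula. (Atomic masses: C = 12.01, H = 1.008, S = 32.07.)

Assume 100 g: 67.7 g C, 6.49 g H, 25.81 g S.
Moles — C: 67.7 / 12.01 = 5.637 mol; H: 6.49 / 1.008 = 6.438 mol; S: 25.81 / 32.07 = 0.8048 mol
Divide by the smallest (0.8048 mol S): C 7.004, H 8.000, S 1.000
Ratio ≈ 7:8:1, so the empirical formula is C7H8S
Empirical-formula mass = 124.20 g/mol
n = 367 / 124.20 = 2.95 ≈ 3
Molecular formula = (C7H8S)×3 = C21H24S3

C21H24S3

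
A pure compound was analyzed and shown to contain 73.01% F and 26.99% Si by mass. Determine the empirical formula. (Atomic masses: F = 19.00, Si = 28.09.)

Assume 100 g: 73.01 g F, 26.99 g Si.
n(F) = 73.01/19.00 = 3.843, n(Si) = 26.99/28.09 = 0.9608
Ratios (÷ 0.9608): F 3.999, Si 1.000
→ F4Si

F4Si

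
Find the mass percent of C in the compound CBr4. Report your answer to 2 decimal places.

3.62%

Molar mass = 1(12.01) + 4(79.90) = 331.610 g/mol
Mass of C per mole = 1 × 12.01 = 12.010 g
% C = 12.010 / 331.610 × 100 = 3.62%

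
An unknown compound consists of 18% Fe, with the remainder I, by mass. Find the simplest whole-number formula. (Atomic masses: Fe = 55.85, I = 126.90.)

Assume 100 g: 18 g Fe, 82 g I.
Fe: 18 g ÷ 55.85 g/mol = 0.3223 mol
I: 82 g ÷ 126.90 g/mol = 0.6462 mol
Divide by the smallest (0.3223 mol Fe): Fe 1.000, I 2.005
Ratio ≈ 1:2, so the empirical formula is FeI2

FeI2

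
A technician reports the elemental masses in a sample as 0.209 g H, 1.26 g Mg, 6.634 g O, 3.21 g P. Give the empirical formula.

H4MgO8P2

H: 0.209 g ÷ 1.008 g/mol = 0.2073 mol
Mg: 1.26 g ÷ 24.31 g/mol = 0.05183 mol
O: 6.634 g ÷ 16.00 g/mol = 0.4146 mol
P: 3.21 g ÷ 30.97 g/mol = 0.1036 mol
Divide by the smallest (0.05183 mol Mg): H 4.000, Mg 1.000, O 8.000, P 2.000
→ H4MgO8P2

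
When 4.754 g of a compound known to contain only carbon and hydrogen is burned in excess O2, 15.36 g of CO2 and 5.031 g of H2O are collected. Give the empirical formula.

mol C = 15.36 / 44.01 = 0.3490; mass C = 0.3490 × 12.01 = 4.192 g
mol H = 2 × (5.031 / 18.02) = 0.5584; mass H = 0.5584 × 1.008 = 0.5628 g
Divide by the smallest (0.349 mol C): C 1.000, H 1.600
Multiply by 5: C 5.00, H 8.00 → C5H8

C5H8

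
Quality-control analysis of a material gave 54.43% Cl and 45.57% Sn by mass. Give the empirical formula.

Assume 100 g: 54.43 g Cl, 45.57 g Sn.
Cl: 54.43 g ÷ 35.45 g/mol = 1.535 mol
Sn: 45.57 g ÷ 118.71 g/mol = 0.3839 mol
Divide by the smallest (0.3839 mol Sn): Cl 4.000, Sn 1.000
Ratio ≈ 4:1, so the empirical formula is Cl4Sn

Cl4Sn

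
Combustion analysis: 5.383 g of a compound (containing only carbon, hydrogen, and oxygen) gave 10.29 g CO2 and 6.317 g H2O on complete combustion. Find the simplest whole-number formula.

mol C = 10.29 / 44.01 = 0.2338; mass C = 0.2338 × 12.01 = 2.808 g
mol H = 2 × (6.317 / 18.02) = 0.7011; mass H = 0.7011 × 1.008 = 0.7067 g
mass O = 5.383 − (3.515) = 1.868 g → mol O = 0.1168
Ratios (÷ 0.1168): C 2.002, H 6.005, O 1.000
Ratio ≈ 2:6:1, so the empirical formula is C2H6O

C2H6O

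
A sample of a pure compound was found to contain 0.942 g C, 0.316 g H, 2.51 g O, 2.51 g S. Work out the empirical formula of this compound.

CH4O2S

Moles — C: 0.942 / 12.01 = 0.07843 mol; H: 0.316 / 1.008 = 0.3135 mol; O: 2.51 / 16.00 = 0.1569 mol; S: 2.51 / 32.07 = 0.07827 mol
Ratios (÷ 0.07827): C 1.002, H 4.005, O 2.004, S 1.000
→ CH4O2S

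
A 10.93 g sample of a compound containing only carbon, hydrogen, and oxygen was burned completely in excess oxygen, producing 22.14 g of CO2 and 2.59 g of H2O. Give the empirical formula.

mol C = 22.14 / 44.01 = 0.5031; mass C = 0.5031 × 12.01 = 6.042 g
mol H = 2 × (2.59 / 18.02) = 0.2875; mass H = 0.2875 × 1.008 = 0.2898 g
mass O = 10.93 − (6.332) = 4.598 g → mol O = 0.2874
Divide by the smallest (0.2874 mol O): C 1.750, H 1.000, O 1.000
Scaling by 4: C 7.00, H 4.00, O 4.00 → C7H4O4

C7H4O4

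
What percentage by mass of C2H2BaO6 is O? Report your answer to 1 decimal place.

37.0%

Molar mass = 2(12.01) + 2(1.008) + 1(137.33) + 6(16.00) = 259.366 g/mol
Mass of O per mole = 6 × 16.00 = 96.000 g
% O = 96.000 / 259.366 × 100 = 37.0%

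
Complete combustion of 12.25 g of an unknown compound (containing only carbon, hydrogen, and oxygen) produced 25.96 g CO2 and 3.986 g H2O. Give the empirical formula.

mol C = 25.96 / 44.01 = 0.5899; mass C = 0.5899 × 12.01 = 7.084 g
mol H = 2 × (3.986 / 18.02) = 0.4424; mass H = 0.4424 × 1.008 = 0.4459 g
mass O = 12.25 − (7.530) = 4.720 g → mol O = 0.2950
Smallest is O at 0.295 mol; normalising gives C 2.000, H 1.500, O 1.000
×2: C 4.00, H 3.00, O 2.00 → C4H3O2

C4H3O2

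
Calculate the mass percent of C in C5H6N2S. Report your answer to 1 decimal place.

Molar mass = 5(12.01) + 6(1.008) + 2(14.01) + 1(32.07) = 126.188 g/mol
Mass of C per mole = 5 × 12.01 = 60.050 g
% C = 60.050 / 126.188 × 100 = 47.6%

47.6%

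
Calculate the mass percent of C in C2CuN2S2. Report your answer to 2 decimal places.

13.36%

Molar mass = 2(12.01) + 1(63.55) + 2(14.01) + 2(32.07) = 179.730 g/mol
Mass of C per mole = 2 × 12.01 = 24.020 g
% C = 24.020 / 179.730 × 100 = 13.36%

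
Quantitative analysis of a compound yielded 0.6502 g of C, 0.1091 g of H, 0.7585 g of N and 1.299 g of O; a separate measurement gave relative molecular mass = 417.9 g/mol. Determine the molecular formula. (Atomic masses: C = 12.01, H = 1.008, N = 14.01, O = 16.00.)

C8H16N8O12

n(C) = 0.6502/12.01 = 0.05414, n(H) = 0.1091/1.008 = 0.1082, n(N) = 0.7585/14.01 = 0.05414, n(O) = 1.299/16.00 = 0.08119
Divide by the smallest (0.05414 mol C): C 1.000, H 1.999, N 1.000, O 1.500
×2: C 2.00, H 4.00, N 2.00, O 3.00 → C2H4N2O3
Empirical-formula mass = 104.07 g/mol
n = 417.9 / 104.07 = 4.02 ≈ 4
Molecular formula = (C2H4N2O3)×4 = C8H16N8O12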